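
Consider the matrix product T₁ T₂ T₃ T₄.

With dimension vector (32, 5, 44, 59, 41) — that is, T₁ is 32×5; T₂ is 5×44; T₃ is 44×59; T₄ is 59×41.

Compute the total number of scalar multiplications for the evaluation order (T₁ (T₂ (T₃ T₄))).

122016

(T₃ T₄): 44×59 by 59×41 → 44×41, cost 44·59·41 = 106436
(T₂ (T₃ T₄)): 5×44 by 44×41 → 5×41, cost 5·44·41 = 9020; cumulative 115456
(T₁ (T₂ (T₃ T₄))): 32×5 by 5×41 → 32×41, cost 32·5·41 = 6560; cumulative 122016
Total: 122016 scalar multiplications.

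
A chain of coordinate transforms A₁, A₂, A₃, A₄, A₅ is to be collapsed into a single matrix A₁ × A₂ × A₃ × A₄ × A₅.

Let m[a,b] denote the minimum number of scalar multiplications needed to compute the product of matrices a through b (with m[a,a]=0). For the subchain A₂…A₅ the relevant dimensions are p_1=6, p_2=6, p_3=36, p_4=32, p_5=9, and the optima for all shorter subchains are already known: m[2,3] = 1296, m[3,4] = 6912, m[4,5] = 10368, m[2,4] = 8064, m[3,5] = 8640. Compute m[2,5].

m[2,5] = min over k∈[2,4] of m[2,k]+m[k+1,5]+p_{1}·p_k·p_{5}.
k=2: 0 + 8640 + 6·6·9 = 8964; k=3: 1296 + 10368 + 6·36·9 = 13608; k=4: 8064 + 0 + 6·32·9 = 9792.
Minimum: 8964 at k=2.

8964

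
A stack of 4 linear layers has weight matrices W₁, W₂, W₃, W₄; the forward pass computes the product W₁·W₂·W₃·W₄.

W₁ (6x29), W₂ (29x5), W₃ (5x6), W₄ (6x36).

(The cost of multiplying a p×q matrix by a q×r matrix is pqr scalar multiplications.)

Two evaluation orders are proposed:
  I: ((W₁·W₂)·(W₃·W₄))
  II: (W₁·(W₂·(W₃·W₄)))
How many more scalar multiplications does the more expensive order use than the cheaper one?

9534

Order I = ((W₁·W₂)·(W₃·W₄)): (W₁·W₂): 6×29 by 29×5 → 6×5, cost 6·29·5 = 870; (W₃·W₄): 5×6 by 6×36 → 5×36, cost 5·6·36 = 1080; ((W₁·W₂)·(W₃·W₄)): 6×5 by 5×36 → 6×36, cost 6·5·36 = 1080; cumulative 3030. Total 3030.
Order II = (W₁·(W₂·(W₃·W₄))): (W₃·W₄): 5×6 by 6×36 → 5×36, cost 5·6·36 = 1080; (W₂·(W₃·W₄)): 29×5 by 5×36 → 29×36, cost 29·5·36 = 5220; cumulative 6300; (W₁·(W₂·(W₃·W₄))): 6×29 by 29×36 → 6×36, cost 6·29·36 = 6264; cumulative 12564. Total 12564.
Difference: |3030 − 12564| = 9534.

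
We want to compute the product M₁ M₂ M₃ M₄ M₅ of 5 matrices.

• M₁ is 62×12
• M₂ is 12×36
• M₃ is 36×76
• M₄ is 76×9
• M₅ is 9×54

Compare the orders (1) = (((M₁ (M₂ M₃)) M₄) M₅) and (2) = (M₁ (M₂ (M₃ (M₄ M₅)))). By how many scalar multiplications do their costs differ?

Order (1) = (((M₁ (M₂ M₃)) M₄) M₅): (M₂ M₃): 12×36 by 36×76 → 12×76, cost 12·36·76 = 32832; (M₁ (M₂ M₃)): 62×12 by 12×76 → 62×76, cost 62·12·76 = 56544; cumulative 89376; ((M₁ (M₂ M₃)) M₄): 62×76 by 76×9 → 62×9, cost 62·76·9 = 42408; cumulative 131784; (((M₁ (M₂ M₃)) M₄) M₅): 62×9 by 9×54 → 62×54, cost 62·9·54 = 30132; cumulative 161916. Total 161916.
Order (2) = (M₁ (M₂ (M₃ (M₄ M₅)))): (M₄ M₅): 76×9 by 9×54 → 76×54, cost 76·9·54 = 36936; (M₃ (M₄ M₅)): 36×76 by 76×54 → 36×54, cost 36·76·54 = 147744; cumulative 184680; (M₂ (M₃ (M₄ M₅))): 12×36 by 36×54 → 12×54, cost 12·36·54 = 23328; cumulative 208008; (M₁ (M₂ (M₃ (M₄ M₅)))): 62×12 by 12×54 → 62×54, cost 62·12·54 = 40176; cumulative 248184. Total 248184.
Difference: |161916 − 248184| = 86268.

86268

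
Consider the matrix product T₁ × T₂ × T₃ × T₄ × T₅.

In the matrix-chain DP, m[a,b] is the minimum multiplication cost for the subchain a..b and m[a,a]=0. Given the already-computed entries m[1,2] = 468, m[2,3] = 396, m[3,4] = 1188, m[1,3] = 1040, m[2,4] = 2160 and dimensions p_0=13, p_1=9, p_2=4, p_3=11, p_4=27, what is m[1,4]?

m[1,4] = min over k∈[1,3] of m[1,k]+m[k+1,4]+p_{0}·p_k·p_{4}.
k=1: 0 + 2160 + 13·9·27 = 5319; k=2: 468 + 1188 + 13·4·27 = 3060; k=3: 1040 + 0 + 13·11·27 = 4901.
Minimum: 3060 at k=2.

3060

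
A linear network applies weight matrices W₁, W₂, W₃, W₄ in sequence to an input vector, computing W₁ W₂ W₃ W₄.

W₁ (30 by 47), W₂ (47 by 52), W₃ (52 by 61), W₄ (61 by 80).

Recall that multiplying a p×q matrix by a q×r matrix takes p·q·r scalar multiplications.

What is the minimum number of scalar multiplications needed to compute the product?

314880

Adjacent pairs: W₁W₂ = 30·47·52 = 73320; W₂W₃ = 47·52·61 = 149084; W₃W₄ = 52·61·80 = 253760.
Length 3: W₁..W₃: k=1: 0+149084+30·47·61=235094; k=2: 73320+0+30·52·61=168480 → min 168480 | W₂..W₄: k=2: 0+253760+47·52·80=449280; k=3: 149084+0+47·61·80=378444 → min 378444.
Length 4: W₁..W₄: k=1: 0+378444+30·47·80=491244; k=2: 73320+253760+30·52·80=451880; k=3: 168480+0+30·61·80=314880 → min 314880.
Optimal order: (((W₁ W₂) W₃) W₄) with cost 314880.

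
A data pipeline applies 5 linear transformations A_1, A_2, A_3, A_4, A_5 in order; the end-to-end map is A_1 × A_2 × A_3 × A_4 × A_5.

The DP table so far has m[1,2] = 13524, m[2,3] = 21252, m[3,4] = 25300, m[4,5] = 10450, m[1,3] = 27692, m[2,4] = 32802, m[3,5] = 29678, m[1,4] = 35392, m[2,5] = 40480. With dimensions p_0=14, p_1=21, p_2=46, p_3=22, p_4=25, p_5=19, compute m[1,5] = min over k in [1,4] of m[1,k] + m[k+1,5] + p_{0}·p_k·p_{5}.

42042

m[1,5] = min over k∈[1,4] of m[1,k]+m[k+1,5]+p_{0}·p_k·p_{5}.
k=1: 0 + 40480 + 14·21·19 = 46066; k=2: 13524 + 29678 + 14·46·19 = 55438; k=3: 27692 + 10450 + 14·22·19 = 43994; k=4: 35392 + 0 + 14·25·19 = 42042.
Minimum: 42042 at k=4.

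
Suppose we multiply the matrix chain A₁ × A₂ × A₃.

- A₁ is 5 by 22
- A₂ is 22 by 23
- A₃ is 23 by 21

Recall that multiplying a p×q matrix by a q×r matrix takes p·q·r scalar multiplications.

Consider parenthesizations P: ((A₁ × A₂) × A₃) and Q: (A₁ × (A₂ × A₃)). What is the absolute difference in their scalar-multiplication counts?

7991

Order P = ((A₁ × A₂) × A₃): (A₁ × A₂): 5×22 by 22×23 → 5×23, cost 5·22·23 = 2530; ((A₁ × A₂) × A₃): 5×23 by 23×21 → 5×21, cost 5·23·21 = 2415; cumulative 4945. Total 4945.
Order Q = (A₁ × (A₂ × A₃)): (A₂ × A₃): 22×23 by 23×21 → 22×21, cost 22·23·21 = 10626; (A₁ × (A₂ × A₃)): 5×22 by 22×21 → 5×21, cost 5·22·21 = 2310; cumulative 12936. Total 12936.
Difference: |4945 − 12936| = 7991.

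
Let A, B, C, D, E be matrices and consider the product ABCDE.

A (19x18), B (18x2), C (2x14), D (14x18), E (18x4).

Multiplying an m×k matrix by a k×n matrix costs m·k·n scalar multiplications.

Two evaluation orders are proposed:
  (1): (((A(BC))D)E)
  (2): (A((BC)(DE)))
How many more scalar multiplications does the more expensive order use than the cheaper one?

Order (1) = (((A(BC))D)E): (BC): 18×2 by 2×14 → 18×14, cost 18·2·14 = 504; (A(BC)): 19×18 by 18×14 → 19×14, cost 19·18·14 = 4788; cumulative 5292; ((A(BC))D): 19×14 by 14×18 → 19×18, cost 19·14·18 = 4788; cumulative 10080; (((A(BC))D)E): 19×18 by 18×4 → 19×4, cost 19·18·4 = 1368; cumulative 11448. Total 11448.
Order (2) = (A((BC)(DE))): (BC): 18×2 by 2×14 → 18×14, cost 18·2·14 = 504; (DE): 14×18 by 18×4 → 14×4, cost 14·18·4 = 1008; ((BC)(DE)): 18×14 by 14×4 → 18×4, cost 18·14·4 = 1008; cumulative 2520; (A((BC)(DE))): 19×18 by 18×4 → 19×4, cost 19·18·4 = 1368; cumulative 3888. Total 3888.
Difference: |11448 − 3888| = 7560.

7560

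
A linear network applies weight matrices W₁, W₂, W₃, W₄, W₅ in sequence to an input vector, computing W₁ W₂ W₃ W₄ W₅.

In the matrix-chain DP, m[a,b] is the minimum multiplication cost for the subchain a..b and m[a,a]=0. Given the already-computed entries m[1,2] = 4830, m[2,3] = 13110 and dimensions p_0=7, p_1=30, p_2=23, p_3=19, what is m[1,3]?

7889

m[1,3] = min over k∈[1,2] of m[1,k]+m[k+1,3]+p_{0}·p_k·p_{3}.
k=1: 0 + 13110 + 7·30·19 = 17100; k=2: 4830 + 0 + 7·23·19 = 7889.
Minimum: 7889 at k=2.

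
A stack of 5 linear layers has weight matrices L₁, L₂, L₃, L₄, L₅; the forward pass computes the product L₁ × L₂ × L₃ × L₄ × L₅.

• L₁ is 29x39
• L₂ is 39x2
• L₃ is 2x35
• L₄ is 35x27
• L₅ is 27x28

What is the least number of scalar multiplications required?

Adjacent pairs: L₁L₂ = 29·39·2 = 2262; L₂L₃ = 39·2·35 = 2730; L₃L₄ = 2·35·27 = 1890; L₄L₅ = 35·27·28 = 26460.
Length 3: L₁..L₃: k=1: 0+2730+29·39·35=42315; k=2: 2262+0+29·2·35=4292 → min 4292 | L₂..L₄: k=2: 0+1890+39·2·27=3996; k=3: 2730+0+39·35·27=39585 → min 3996 | L₃..L₅: k=3: 0+26460+2·35·28=28420; k=4: 1890+0+2·27·28=3402 → min 3402.
Length 4: L₁..L₄: k=1: 0+3996+29·39·27=34533; k=2: 2262+1890+29·2·27=5718; k=3: 4292+0+29·35·27=31697 → min 5718 | L₂..L₅: k=2: 0+3402+39·2·28=5586; k=3: 2730+26460+39·35·28=67410; k=4: 3996+0+39·27·28=33480 → min 5586.
Length 5: L₁..L₅: k=1: 0+5586+29·39·28=37254; k=2: 2262+3402+29·2·28=7288; k=3: 4292+26460+29·35·28=59172; k=4: 5718+0+29·27·28=27642 → min 7288.
Optimal order: ((L₁ × L₂) × ((L₃ × L₄) × L₅)) with cost 7288.

7288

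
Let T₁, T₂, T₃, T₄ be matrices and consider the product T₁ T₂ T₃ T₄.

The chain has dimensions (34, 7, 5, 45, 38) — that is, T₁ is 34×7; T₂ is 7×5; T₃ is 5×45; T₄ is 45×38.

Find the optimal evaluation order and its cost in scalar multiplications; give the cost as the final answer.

Adjacent pairs: T₁T₂ = 34·7·5 = 1190; T₂T₃ = 7·5·45 = 1575; T₃T₄ = 5·45·38 = 8550.
Length 3: T₁..T₃: k=1: 0+1575+34·7·45=12285; k=2: 1190+0+34·5·45=8840 → min 8840 | T₂..T₄: k=2: 0+8550+7·5·38=9880; k=3: 1575+0+7·45·38=13545 → min 9880.
Length 4: T₁..T₄: k=1: 0+9880+34·7·38=18924; k=2: 1190+8550+34·5·38=16200; k=3: 8840+0+34·45·38=66980 → min 16200.
Optimal parenthesization: ((T₁ T₂) (T₃ T₄)) with cost 16200.

16200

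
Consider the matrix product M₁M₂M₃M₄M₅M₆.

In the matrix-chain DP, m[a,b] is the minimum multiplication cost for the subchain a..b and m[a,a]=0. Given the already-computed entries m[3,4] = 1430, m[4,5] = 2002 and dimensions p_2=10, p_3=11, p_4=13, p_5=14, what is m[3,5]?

m[3,5] = min over k∈[3,4] of m[3,k]+m[k+1,5]+p_{2}·p_k·p_{5}.
k=3: 0 + 2002 + 10·11·14 = 3542; k=4: 1430 + 0 + 10·13·14 = 3250.
Minimum: 3250 at k=4.

3250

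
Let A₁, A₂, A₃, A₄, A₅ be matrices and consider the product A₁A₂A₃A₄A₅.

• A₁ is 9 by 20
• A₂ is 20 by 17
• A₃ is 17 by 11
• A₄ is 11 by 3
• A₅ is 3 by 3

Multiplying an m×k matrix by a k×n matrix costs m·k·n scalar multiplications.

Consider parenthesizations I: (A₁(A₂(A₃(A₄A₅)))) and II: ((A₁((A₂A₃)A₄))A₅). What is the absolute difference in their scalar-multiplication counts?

2801

Order I = (A₁(A₂(A₃(A₄A₅)))): (A₄A₅): 11×3 by 3×3 → 11×3, cost 11·3·3 = 99; (A₃(A₄A₅)): 17×11 by 11×3 → 17×3, cost 17·11·3 = 561; cumulative 660; (A₂(A₃(A₄A₅))): 20×17 by 17×3 → 20×3, cost 20·17·3 = 1020; cumulative 1680; (A₁(A₂(A₃(A₄A₅)))): 9×20 by 20×3 → 9×3, cost 9·20·3 = 540; cumulative 2220. Total 2220.
Order II = ((A₁((A₂A₃)A₄))A₅): (A₂A₃): 20×17 by 17×11 → 20×11, cost 20·17·11 = 3740; ((A₂A₃)A₄): 20×11 by 11×3 → 20×3, cost 20·11·3 = 660; cumulative 4400; (A₁((A₂A₃)A₄)): 9×20 by 20×3 → 9×3, cost 9·20·3 = 540; cumulative 4940; ((A₁((A₂A₃)A₄))A₅): 9×3 by 3×3 → 9×3, cost 9·3·3 = 81; cumulative 5021. Total 5021.
Difference: |2220 − 5021| = 2801.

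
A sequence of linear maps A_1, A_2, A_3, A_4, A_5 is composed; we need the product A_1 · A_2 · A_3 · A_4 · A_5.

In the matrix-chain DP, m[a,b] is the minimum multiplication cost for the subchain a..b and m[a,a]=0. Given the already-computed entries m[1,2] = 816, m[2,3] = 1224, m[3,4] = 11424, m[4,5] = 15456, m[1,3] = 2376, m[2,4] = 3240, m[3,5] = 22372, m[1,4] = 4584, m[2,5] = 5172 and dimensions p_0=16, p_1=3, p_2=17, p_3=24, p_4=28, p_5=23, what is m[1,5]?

m[1,5] = min over k∈[1,4] of m[1,k]+m[k+1,5]+p_{0}·p_k·p_{5}.
k=1: 0 + 5172 + 16·3·23 = 6276; k=2: 816 + 22372 + 16·17·23 = 29444; k=3: 2376 + 15456 + 16·24·23 = 26664; k=4: 4584 + 0 + 16·28·23 = 14888.
Minimum: 6276 at k=1.

6276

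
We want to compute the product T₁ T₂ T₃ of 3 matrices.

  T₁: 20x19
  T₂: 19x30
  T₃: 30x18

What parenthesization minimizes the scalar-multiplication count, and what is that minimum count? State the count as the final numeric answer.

(T₁ (T₂ T₃)): cost 17100.
((T₁ T₂) T₃): cost 22200.
Optimal: (T₁ (T₂ T₃)) with cost 17100.

17100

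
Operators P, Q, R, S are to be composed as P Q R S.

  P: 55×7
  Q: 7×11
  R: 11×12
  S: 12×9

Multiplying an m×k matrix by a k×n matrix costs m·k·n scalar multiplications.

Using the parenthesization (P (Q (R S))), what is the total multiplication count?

5346

(R S): 11×12 by 12×9 → 11×9, cost 11·12·9 = 1188
(Q (R S)): 7×11 by 11×9 → 7×9, cost 7·11·9 = 693; cumulative 1881
(P (Q (R S))): 55×7 by 7×9 → 55×9, cost 55·7·9 = 3465; cumulative 5346
Total: 5346 scalar multiplications.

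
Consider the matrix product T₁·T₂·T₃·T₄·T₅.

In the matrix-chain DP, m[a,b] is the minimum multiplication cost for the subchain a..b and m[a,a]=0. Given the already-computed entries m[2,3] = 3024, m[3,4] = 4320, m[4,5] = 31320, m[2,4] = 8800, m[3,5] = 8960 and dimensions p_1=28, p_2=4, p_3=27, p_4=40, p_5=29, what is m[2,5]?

12208

m[2,5] = min over k∈[2,4] of m[2,k]+m[k+1,5]+p_{1}·p_k·p_{5}.
k=2: 0 + 8960 + 28·4·29 = 12208; k=3: 3024 + 31320 + 28·27·29 = 56268; k=4: 8800 + 0 + 28·40·29 = 41280.
Minimum: 12208 at k=2.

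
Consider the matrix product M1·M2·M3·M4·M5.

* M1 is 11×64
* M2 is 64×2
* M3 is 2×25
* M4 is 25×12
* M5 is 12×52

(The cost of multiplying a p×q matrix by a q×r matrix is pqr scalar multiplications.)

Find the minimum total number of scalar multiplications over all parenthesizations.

Adjacent pairs: M1M2 = 11·64·2 = 1408; M2M3 = 64·2·25 = 3200; M3M4 = 2·25·12 = 600; M4M5 = 25·12·52 = 15600.
Length 3: M1..M3: k=1: 0+3200+11·64·25=20800; k=2: 1408+0+11·2·25=1958 → min 1958 | M2..M4: k=2: 0+600+64·2·12=2136; k=3: 3200+0+64·25·12=22400 → min 2136 | M3..M5: k=3: 0+15600+2·25·52=18200; k=4: 600+0+2·12·52=1848 → min 1848.
Length 4: M1..M4: k=1: 0+2136+11·64·12=10584; k=2: 1408+600+11·2·12=2272; k=3: 1958+0+11·25·12=5258 → min 2272 | M2..M5: k=2: 0+1848+64·2·52=8504; k=3: 3200+15600+64·25·52=102000; k=4: 2136+0+64·12·52=42072 → min 8504.
Length 5: M1..M5: k=1: 0+8504+11·64·52=45112; k=2: 1408+1848+11·2·52=4400; k=3: 1958+15600+11·25·52=31858; k=4: 2272+0+11·12·52=9136 → min 4400.
Optimal order: ((M1·M2)·((M3·M4)·M5)) with cost 4400.

4400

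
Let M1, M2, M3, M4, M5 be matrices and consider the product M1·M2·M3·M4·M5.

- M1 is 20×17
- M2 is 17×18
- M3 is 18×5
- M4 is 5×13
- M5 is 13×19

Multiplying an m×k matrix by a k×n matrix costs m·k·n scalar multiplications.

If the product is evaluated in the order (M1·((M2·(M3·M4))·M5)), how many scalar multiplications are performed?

(M3·M4): 18×5 by 5×13 → 18×13, cost 18·5·13 = 1170
(M2·(M3·M4)): 17×18 by 18×13 → 17×13, cost 17·18·13 = 3978; cumulative 5148
((M2·(M3·M4))·M5): 17×13 by 13×19 → 17×19, cost 17·13·19 = 4199; cumulative 9347
(M1·((M2·(M3·M4))·M5)): 20×17 by 17×19 → 20×19, cost 20·17·19 = 6460; cumulative 15807
Total: 15807 scalar multiplications.

15807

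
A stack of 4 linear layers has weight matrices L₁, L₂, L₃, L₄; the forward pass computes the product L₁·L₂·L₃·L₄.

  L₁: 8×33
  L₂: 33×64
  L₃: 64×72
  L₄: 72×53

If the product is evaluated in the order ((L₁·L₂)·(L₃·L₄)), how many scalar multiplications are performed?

(L₁·L₂): 8×33 by 33×64 → 8×64, cost 8·33·64 = 16896
(L₃·L₄): 64×72 by 72×53 → 64×53, cost 64·72·53 = 244224
((L₁·L₂)·(L₃·L₄)): 8×64 by 64×53 → 8×53, cost 8·64·53 = 27136; cumulative 288256
Total: 288256 scalar multiplications.

288256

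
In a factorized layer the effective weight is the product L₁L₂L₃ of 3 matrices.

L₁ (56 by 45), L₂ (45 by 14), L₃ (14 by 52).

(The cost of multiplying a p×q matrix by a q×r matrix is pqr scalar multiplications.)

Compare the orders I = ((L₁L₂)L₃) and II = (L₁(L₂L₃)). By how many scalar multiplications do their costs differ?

Order I = ((L₁L₂)L₃): (L₁L₂): 56×45 by 45×14 → 56×14, cost 56·45·14 = 35280; ((L₁L₂)L₃): 56×14 by 14×52 → 56×52, cost 56·14·52 = 40768; cumulative 76048. Total 76048.
Order II = (L₁(L₂L₃)): (L₂L₃): 45×14 by 14×52 → 45×52, cost 45·14·52 = 32760; (L₁(L₂L₃)): 56×45 by 45×52 → 56×52, cost 56·45·52 = 131040; cumulative 163800. Total 163800.
Difference: |76048 − 163800| = 87752.

87752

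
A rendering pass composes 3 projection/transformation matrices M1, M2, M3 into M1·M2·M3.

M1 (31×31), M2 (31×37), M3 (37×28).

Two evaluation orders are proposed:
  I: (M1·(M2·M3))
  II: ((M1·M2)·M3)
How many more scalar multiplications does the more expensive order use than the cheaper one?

8649

Order I = (M1·(M2·M3)): (M2·M3): 31×37 by 37×28 → 31×28, cost 31·37·28 = 32116; (M1·(M2·M3)): 31×31 by 31×28 → 31×28, cost 31·31·28 = 26908; cumulative 59024. Total 59024.
Order II = ((M1·M2)·M3): (M1·M2): 31×31 by 31×37 → 31×37, cost 31·31·37 = 35557; ((M1·M2)·M3): 31×37 by 37×28 → 31×28, cost 31·37·28 = 32116; cumulative 67673. Total 67673.
Difference: |59024 − 67673| = 8649.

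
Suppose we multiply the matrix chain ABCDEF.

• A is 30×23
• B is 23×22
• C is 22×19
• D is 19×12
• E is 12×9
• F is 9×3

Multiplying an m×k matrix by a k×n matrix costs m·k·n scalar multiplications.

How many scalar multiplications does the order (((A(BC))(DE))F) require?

(BC): 23×22 by 22×19 → 23×19, cost 23·22·19 = 9614
(A(BC)): 30×23 by 23×19 → 30×19, cost 30·23·19 = 13110; cumulative 22724
(DE): 19×12 by 12×9 → 19×9, cost 19·12·9 = 2052
((A(BC))(DE)): 30×19 by 19×9 → 30×9, cost 30·19·9 = 5130; cumulative 29906
(((A(BC))(DE))F): 30×9 by 9×3 → 30×3, cost 30·9·3 = 810; cumulative 30716
Total: 30716 scalar multiplications.

30716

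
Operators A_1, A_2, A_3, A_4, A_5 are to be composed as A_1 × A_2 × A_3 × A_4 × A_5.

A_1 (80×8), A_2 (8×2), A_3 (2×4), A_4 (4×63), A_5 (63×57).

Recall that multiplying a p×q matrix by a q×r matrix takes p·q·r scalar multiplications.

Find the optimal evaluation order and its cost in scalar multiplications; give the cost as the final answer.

18086

Adjacent pairs: A_1A_2 = 80·8·2 = 1280; A_2A_3 = 8·2·4 = 64; A_3A_4 = 2·4·63 = 504; A_4A_5 = 4·63·57 = 14364.
Length 3: A_1..A_3: k=1: 0+64+80·8·4=2624; k=2: 1280+0+80·2·4=1920 → min 1920 | A_2..A_4: k=2: 0+504+8·2·63=1512; k=3: 64+0+8·4·63=2080 → min 1512 | A_3..A_5: k=3: 0+14364+2·4·57=14820; k=4: 504+0+2·63·57=7686 → min 7686.
Length 4: A_1..A_4: k=1: 0+1512+80·8·63=41832; k=2: 1280+504+80·2·63=11864; k=3: 1920+0+80·4·63=22080 → min 11864 | A_2..A_5: k=2: 0+7686+8·2·57=8598; k=3: 64+14364+8·4·57=16252; k=4: 1512+0+8·63·57=30240 → min 8598.
Length 5: A_1..A_5: k=1: 0+8598+80·8·57=45078; k=2: 1280+7686+80·2·57=18086; k=3: 1920+14364+80·4·57=34524; k=4: 11864+0+80·63·57=299144 → min 18086.
Optimal parenthesization: ((A_1 × A_2) × ((A_3 × A_4) × A_5)) with cost 18086.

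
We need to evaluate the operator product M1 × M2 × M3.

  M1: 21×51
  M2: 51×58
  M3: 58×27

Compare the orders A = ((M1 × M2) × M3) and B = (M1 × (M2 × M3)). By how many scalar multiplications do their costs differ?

13779

Order A = ((M1 × M2) × M3): (M1 × M2): 21×51 by 51×58 → 21×58, cost 21·51·58 = 62118; ((M1 × M2) × M3): 21×58 by 58×27 → 21×27, cost 21·58·27 = 32886; cumulative 95004. Total 95004.
Order B = (M1 × (M2 × M3)): (M2 × M3): 51×58 by 58×27 → 51×27, cost 51·58·27 = 79866; (M1 × (M2 × M3)): 21×51 by 51×27 → 21×27, cost 21·51·27 = 28917; cumulative 108783. Total 108783.
Difference: |95004 − 108783| = 13779.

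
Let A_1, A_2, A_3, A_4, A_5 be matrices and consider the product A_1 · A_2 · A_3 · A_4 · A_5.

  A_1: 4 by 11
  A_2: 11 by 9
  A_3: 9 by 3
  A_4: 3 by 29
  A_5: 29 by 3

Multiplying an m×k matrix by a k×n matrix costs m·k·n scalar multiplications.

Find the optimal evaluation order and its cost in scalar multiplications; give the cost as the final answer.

726

Adjacent pairs: A_1A_2 = 4·11·9 = 396; A_2A_3 = 11·9·3 = 297; A_3A_4 = 9·3·29 = 783; A_4A_5 = 3·29·3 = 261.
Length 3: A_1..A_3: k=1: 0+297+4·11·3=429; k=2: 396+0+4·9·3=504 → min 429 | A_2..A_4: k=2: 0+783+11·9·29=3654; k=3: 297+0+11·3·29=1254 → min 1254 | A_3..A_5: k=3: 0+261+9·3·3=342; k=4: 783+0+9·29·3=1566 → min 342.
Length 4: A_1..A_4: k=1: 0+1254+4·11·29=2530; k=2: 396+783+4·9·29=2223; k=3: 429+0+4·3·29=777 → min 777 | A_2..A_5: k=2: 0+342+11·9·3=639; k=3: 297+261+11·3·3=657; k=4: 1254+0+11·29·3=2211 → min 639.
Length 5: A_1..A_5: k=1: 0+639+4·11·3=771; k=2: 396+342+4·9·3=846; k=3: 429+261+4·3·3=726; k=4: 777+0+4·29·3=1125 → min 726.
Optimal parenthesization: ((A_1 · (A_2 · A_3)) · (A_4 · A_5)) with cost 726.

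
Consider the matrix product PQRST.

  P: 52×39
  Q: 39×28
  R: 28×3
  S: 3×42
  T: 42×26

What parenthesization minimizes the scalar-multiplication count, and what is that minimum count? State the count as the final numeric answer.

Adjacent pairs: PQ = 52·39·28 = 56784; QR = 39·28·3 = 3276; RS = 28·3·42 = 3528; ST = 3·42·26 = 3276.
Length 3: P..R: k=1: 0+3276+52·39·3=9360; k=2: 56784+0+52·28·3=61152 → min 9360 | Q..S: k=2: 0+3528+39·28·42=49392; k=3: 3276+0+39·3·42=8190 → min 8190 | R..T: k=3: 0+3276+28·3·26=5460; k=4: 3528+0+28·42·26=34104 → min 5460.
Length 4: P..S: k=1: 0+8190+52·39·42=93366; k=2: 56784+3528+52·28·42=121464; k=3: 9360+0+52·3·42=15912 → min 15912 | Q..T: k=2: 0+5460+39·28·26=33852; k=3: 3276+3276+39·3·26=9594; k=4: 8190+0+39·42·26=50778 → min 9594.
Length 5: P..T: k=1: 0+9594+52·39·26=62322; k=2: 56784+5460+52·28·26=100100; k=3: 9360+3276+52·3·26=16692; k=4: 15912+0+52·42·26=72696 → min 16692.
Optimal parenthesization: ((P(QR))(ST)) with cost 16692.

16692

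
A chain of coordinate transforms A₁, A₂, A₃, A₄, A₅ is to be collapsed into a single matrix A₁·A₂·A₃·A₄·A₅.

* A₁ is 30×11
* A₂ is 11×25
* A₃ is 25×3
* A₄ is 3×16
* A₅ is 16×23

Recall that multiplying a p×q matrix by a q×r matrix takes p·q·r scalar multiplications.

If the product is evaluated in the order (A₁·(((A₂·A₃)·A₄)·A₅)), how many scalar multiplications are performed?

12991

(A₂·A₃): 11×25 by 25×3 → 11×3, cost 11·25·3 = 825
((A₂·A₃)·A₄): 11×3 by 3×16 → 11×16, cost 11·3·16 = 528; cumulative 1353
(((A₂·A₃)·A₄)·A₅): 11×16 by 16×23 → 11×23, cost 11·16·23 = 4048; cumulative 5401
(A₁·(((A₂·A₃)·A₄)·A₅)): 30×11 by 11×23 → 30×23, cost 30·11·23 = 7590; cumulative 12991
Total: 12991 scalar multiplications.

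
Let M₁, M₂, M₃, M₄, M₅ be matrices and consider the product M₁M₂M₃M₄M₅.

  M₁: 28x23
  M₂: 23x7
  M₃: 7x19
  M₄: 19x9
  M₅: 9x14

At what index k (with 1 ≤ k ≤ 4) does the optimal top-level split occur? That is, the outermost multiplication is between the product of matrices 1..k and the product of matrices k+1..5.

Adjacent pairs: M₁M₂ = 28·23·7 = 4508; M₂M₃ = 23·7·19 = 3059; M₃M₄ = 7·19·9 = 1197; M₄M₅ = 19·9·14 = 2394.
Length 3: M₁..M₃: k=1: 0+3059+28·23·19=15295; k=2: 4508+0+28·7·19=8232 → min 8232 | M₂..M₄: k=2: 0+1197+23·7·9=2646; k=3: 3059+0+23·19·9=6992 → min 2646 | M₃..M₅: k=3: 0+2394+7·19·14=4256; k=4: 1197+0+7·9·14=2079 → min 2079.
Length 4: M₁..M₄: k=1: 0+2646+28·23·9=8442; k=2: 4508+1197+28·7·9=7469; k=3: 8232+0+28·19·9=13020 → min 7469 | M₂..M₅: k=2: 0+2079+23·7·14=4333; k=3: 3059+2394+23·19·14=11571; k=4: 2646+0+23·9·14=5544 → min 4333.
Top-level splits: k=1: (M₁..M₁)·(M₂..M₅) → 0+4333+28·23·14 = 13349; k=2: (M₁..M₂)·(M₃..M₅) → 4508+2079+28·7·14 = 9331; k=3: (M₁..M₃)·(M₄..M₅) → 8232+2394+28·19·14 = 18074; k=4: (M₁..M₄)·(M₅..M₅) → 7469+0+28·9·14 = 10997.
Best split is after M₂, i.e. k = 2.

2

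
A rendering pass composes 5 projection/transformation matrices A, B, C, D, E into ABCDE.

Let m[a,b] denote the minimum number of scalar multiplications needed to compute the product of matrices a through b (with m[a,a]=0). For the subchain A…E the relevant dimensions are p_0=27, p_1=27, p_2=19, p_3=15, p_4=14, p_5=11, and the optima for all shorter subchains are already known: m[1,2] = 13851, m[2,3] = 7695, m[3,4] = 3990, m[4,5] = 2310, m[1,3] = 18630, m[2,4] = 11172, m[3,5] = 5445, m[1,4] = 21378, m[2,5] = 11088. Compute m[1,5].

m[1,5] = min over k∈[1,4] of m[1,k]+m[k+1,5]+p_{0}·p_k·p_{5}.
k=1: 0 + 11088 + 27·27·11 = 19107; k=2: 13851 + 5445 + 27·19·11 = 24939; k=3: 18630 + 2310 + 27·15·11 = 25395; k=4: 21378 + 0 + 27·14·11 = 25536.
Minimum: 19107 at k=1.

19107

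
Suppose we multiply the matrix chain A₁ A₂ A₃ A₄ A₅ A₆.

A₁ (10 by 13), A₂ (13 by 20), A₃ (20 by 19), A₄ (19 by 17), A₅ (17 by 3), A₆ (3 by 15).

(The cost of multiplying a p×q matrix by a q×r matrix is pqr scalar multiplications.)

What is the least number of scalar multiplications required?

Adjacent pairs: A₁A₂ = 10·13·20 = 2600; A₂A₃ = 13·20·19 = 4940; A₃A₄ = 20·19·17 = 6460; A₄A₅ = 19·17·3 = 969; A₅A₆ = 17·3·15 = 765.
Length 3: A₁..A₃: k=1: 0+4940+10·13·19=7410; k=2: 2600+0+10·20·19=6400 → min 6400 | A₂..A₄: k=2: 0+6460+13·20·17=10880; k=3: 4940+0+13·19·17=9139 → min 9139 | A₃..A₅: k=3: 0+969+20·19·3=2109; k=4: 6460+0+20·17·3=7480 → min 2109 | A₄..A₆: k=4: 0+765+19·17·15=5610; k=5: 969+0+19·3·15=1824 → min 1824.
Length 4: A₁..A₄: k=1: 0+9139+10·13·17=11349; k=2: 2600+6460+10·20·17=12460; k=3: 6400+0+10·19·17=9630 → min 9630 | A₂..A₅: k=2: 0+2109+13·20·3=2889; k=3: 4940+969+13·19·3=6650; k=4: 9139+0+13·17·3=9802 → min 2889 | A₃..A₆: k=3: 0+1824+20·19·15=7524; k=4: 6460+765+20·17·15=12325; k=5: 2109+0+20·3·15=3009 → min 3009.
Length 5: A₁..A₅: k=1: 0+2889+10·13·3=3279; k=2: 2600+2109+10·20·3=5309; k=3: 6400+969+10·19·3=7939; k=4: 9630+0+10·17·3=10140 → min 3279 | A₂..A₆: k=2: 0+3009+13·20·15=6909; k=3: 4940+1824+13·19·15=10469; k=4: 9139+765+13·17·15=13219; k=5: 2889+0+13·3·15=3474 → min 3474.
Length 6: A₁..A₆: k=1: 0+3474+10·13·15=5424; k=2: 2600+3009+10·20·15=8609; k=3: 6400+1824+10·19·15=11074; k=4: 9630+765+10·17·15=12945; k=5: 3279+0+10·3·15=3729 → min 3729.
Optimal order: ((A₁ (A₂ (A₃ (A₄ A₅)))) A₆) with cost 3729.

3729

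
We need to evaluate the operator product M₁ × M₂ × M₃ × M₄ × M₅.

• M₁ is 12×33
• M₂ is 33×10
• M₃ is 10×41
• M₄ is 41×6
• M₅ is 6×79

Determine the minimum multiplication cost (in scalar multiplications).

Adjacent pairs: M₁M₂ = 12·33·10 = 3960; M₂M₃ = 33·10·41 = 13530; M₃M₄ = 10·41·6 = 2460; M₄M₅ = 41·6·79 = 19434.
Length 3: M₁..M₃: k=1: 0+13530+12·33·41=29766; k=2: 3960+0+12·10·41=8880 → min 8880 | M₂..M₄: k=2: 0+2460+33·10·6=4440; k=3: 13530+0+33·41·6=21648 → min 4440 | M₃..M₅: k=3: 0+19434+10·41·79=51824; k=4: 2460+0+10·6·79=7200 → min 7200.
Length 4: M₁..M₄: k=1: 0+4440+12·33·6=6816; k=2: 3960+2460+12·10·6=7140; k=3: 8880+0+12·41·6=11832 → min 6816 | M₂..M₅: k=2: 0+7200+33·10·79=33270; k=3: 13530+19434+33·41·79=139851; k=4: 4440+0+33·6·79=20082 → min 20082.
Length 5: M₁..M₅: k=1: 0+20082+12·33·79=51366; k=2: 3960+7200+12·10·79=20640; k=3: 8880+19434+12·41·79=67182; k=4: 6816+0+12·6·79=12504 → min 12504.
Optimal order: ((M₁ × (M₂ × (M₃ × M₄))) × M₅) with cost 12504.

12504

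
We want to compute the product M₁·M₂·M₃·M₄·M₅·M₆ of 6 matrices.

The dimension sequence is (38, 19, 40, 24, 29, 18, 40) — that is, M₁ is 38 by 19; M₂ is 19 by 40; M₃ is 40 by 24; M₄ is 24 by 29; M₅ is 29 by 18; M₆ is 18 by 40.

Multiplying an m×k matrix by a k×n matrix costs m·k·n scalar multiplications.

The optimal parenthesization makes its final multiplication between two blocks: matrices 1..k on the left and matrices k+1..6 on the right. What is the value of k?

5

Adjacent pairs: M₁M₂ = 38·19·40 = 28880; M₂M₃ = 19·40·24 = 18240; M₃M₄ = 40·24·29 = 27840; M₄M₅ = 24·29·18 = 12528; M₅M₆ = 29·18·40 = 20880.
Length 3: M₁..M₃: k=1: 0+18240+38·19·24=35568; k=2: 28880+0+38·40·24=65360 → min 35568 | M₂..M₄: k=2: 0+27840+19·40·29=49880; k=3: 18240+0+19·24·29=31464 → min 31464 | M₃..M₅: k=3: 0+12528+40·24·18=29808; k=4: 27840+0+40·29·18=48720 → min 29808 | M₄..M₆: k=4: 0+20880+24·29·40=48720; k=5: 12528+0+24·18·40=29808 → min 29808.
Length 4: M₁..M₄: k=1: 0+31464+38·19·29=52402; k=2: 28880+27840+38·40·29=100800; k=3: 35568+0+38·24·29=62016 → min 52402 | M₂..M₅: k=2: 0+29808+19·40·18=43488; k=3: 18240+12528+19·24·18=38976; k=4: 31464+0+19·29·18=41382 → min 38976 | M₃..M₆: k=3: 0+29808+40·24·40=68208; k=4: 27840+20880+40·29·40=95120; k=5: 29808+0+40·18·40=58608 → min 58608.
Length 5: M₁..M₅: k=1: 0+38976+38·19·18=51972; k=2: 28880+29808+38·40·18=86048; k=3: 35568+12528+38·24·18=64512; k=4: 52402+0+38·29·18=72238 → min 51972 | M₂..M₆: k=2: 0+58608+19·40·40=89008; k=3: 18240+29808+19·24·40=66288; k=4: 31464+20880+19·29·40=74384; k=5: 38976+0+19·18·40=52656 → min 52656.
Top-level splits: k=1: (M₁..M₁)·(M₂..M₆) → 0+52656+38·19·40 = 81536; k=2: (M₁..M₂)·(M₃..M₆) → 28880+58608+38·40·40 = 148288; k=3: (M₁..M₃)·(M₄..M₆) → 35568+29808+38·24·40 = 101856; k=4: (M₁..M₄)·(M₅..M₆) → 52402+20880+38·29·40 = 117362; k=5: (M₁..M₅)·(M₆..M₆) → 51972+0+38·18·40 = 79332.
Best split is after M₅, i.e. k = 5.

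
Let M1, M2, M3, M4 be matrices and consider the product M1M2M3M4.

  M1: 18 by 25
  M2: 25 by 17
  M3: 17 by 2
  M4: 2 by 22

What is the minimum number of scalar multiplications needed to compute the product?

Adjacent pairs: M1M2 = 18·25·17 = 7650; M2M3 = 25·17·2 = 850; M3M4 = 17·2·22 = 748.
Length 3: M1..M3: k=1: 0+850+18·25·2=1750; k=2: 7650+0+18·17·2=8262 → min 1750 | M2..M4: k=2: 0+748+25·17·22=10098; k=3: 850+0+25·2·22=1950 → min 1950.
Length 4: M1..M4: k=1: 0+1950+18·25·22=11850; k=2: 7650+748+18·17·22=15130; k=3: 1750+0+18·2·22=2542 → min 2542.
Optimal order: ((M1(M2M3))M4) with cost 2542.

2542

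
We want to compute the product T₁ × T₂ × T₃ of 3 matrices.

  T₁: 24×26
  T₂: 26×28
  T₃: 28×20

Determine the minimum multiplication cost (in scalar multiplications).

Order (T₁ × (T₂ × T₃)): (T₂ × T₃): 26×28 by 28×20 → 26×20, cost 26·28·20 = 14560; (T₁ × (T₂ × T₃)): 24×26 by 26×20 → 24×20, cost 24·26·20 = 12480; cumulative 27040. Total 27040.
Order ((T₁ × T₂) × T₃): (T₁ × T₂): 24×26 by 26×28 → 24×28, cost 24·26·28 = 17472; ((T₁ × T₂) × T₃): 24×28 by 28×20 → 24×20, cost 24·28·20 = 13440; cumulative 30912. Total 30912.
Minimum: 27040.

27040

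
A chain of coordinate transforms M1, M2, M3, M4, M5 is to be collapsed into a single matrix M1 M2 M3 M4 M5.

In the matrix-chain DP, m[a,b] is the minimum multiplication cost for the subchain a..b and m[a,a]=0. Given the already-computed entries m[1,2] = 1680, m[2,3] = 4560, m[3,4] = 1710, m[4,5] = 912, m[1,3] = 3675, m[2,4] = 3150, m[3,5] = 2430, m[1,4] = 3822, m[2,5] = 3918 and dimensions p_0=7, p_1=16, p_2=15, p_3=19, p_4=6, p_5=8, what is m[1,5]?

m[1,5] = min over k∈[1,4] of m[1,k]+m[k+1,5]+p_{0}·p_k·p_{5}.
k=1: 0 + 3918 + 7·16·8 = 4814; k=2: 1680 + 2430 + 7·15·8 = 4950; k=3: 3675 + 912 + 7·19·8 = 5651; k=4: 3822 + 0 + 7·6·8 = 4158.
Minimum: 4158 at k=4.

4158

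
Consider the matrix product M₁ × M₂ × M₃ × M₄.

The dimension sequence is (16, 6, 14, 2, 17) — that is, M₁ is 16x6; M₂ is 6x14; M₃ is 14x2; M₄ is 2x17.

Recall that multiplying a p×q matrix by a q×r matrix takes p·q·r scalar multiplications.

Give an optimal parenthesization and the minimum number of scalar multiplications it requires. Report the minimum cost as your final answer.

Adjacent pairs: M₁M₂ = 16·6·14 = 1344; M₂M₃ = 6·14·2 = 168; M₃M₄ = 14·2·17 = 476.
Length 3: M₁..M₃: k=1: 0+168+16·6·2=360; k=2: 1344+0+16·14·2=1792 → min 360 | M₂..M₄: k=2: 0+476+6·14·17=1904; k=3: 168+0+6·2·17=372 → min 372.
Length 4: M₁..M₄: k=1: 0+372+16·6·17=2004; k=2: 1344+476+16·14·17=5628; k=3: 360+0+16·2·17=904 → min 904.
Optimal parenthesization: ((M₁ × (M₂ × M₃)) × M₄) with cost 904.

904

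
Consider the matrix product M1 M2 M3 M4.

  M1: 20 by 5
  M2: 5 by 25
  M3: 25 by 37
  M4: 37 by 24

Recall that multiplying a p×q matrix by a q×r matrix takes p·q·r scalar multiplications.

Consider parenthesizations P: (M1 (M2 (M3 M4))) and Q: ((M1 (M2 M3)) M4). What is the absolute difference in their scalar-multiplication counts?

1515

Order P = (M1 (M2 (M3 M4))): (M3 M4): 25×37 by 37×24 → 25×24, cost 25·37·24 = 22200; (M2 (M3 M4)): 5×25 by 25×24 → 5×24, cost 5·25·24 = 3000; cumulative 25200; (M1 (M2 (M3 M4))): 20×5 by 5×24 → 20×24, cost 20·5·24 = 2400; cumulative 27600. Total 27600.
Order Q = ((M1 (M2 M3)) M4): (M2 M3): 5×25 by 25×37 → 5×37, cost 5·25·37 = 4625; (M1 (M2 M3)): 20×5 by 5×37 → 20×37, cost 20·5·37 = 3700; cumulative 8325; ((M1 (M2 M3)) M4): 20×37 by 37×24 → 20×24, cost 20·37·24 = 17760; cumulative 26085. Total 26085.
Difference: |27600 − 26085| = 1515.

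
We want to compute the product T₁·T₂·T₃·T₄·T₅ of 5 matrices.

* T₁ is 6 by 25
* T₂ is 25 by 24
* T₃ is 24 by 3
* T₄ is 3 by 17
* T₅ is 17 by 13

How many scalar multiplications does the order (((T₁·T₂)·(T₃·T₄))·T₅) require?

(T₁·T₂): 6×25 by 25×24 → 6×24, cost 6·25·24 = 3600
(T₃·T₄): 24×3 by 3×17 → 24×17, cost 24·3·17 = 1224
((T₁·T₂)·(T₃·T₄)): 6×24 by 24×17 → 6×17, cost 6·24·17 = 2448; cumulative 7272
(((T₁·T₂)·(T₃·T₄))·T₅): 6×17 by 17×13 → 6×13, cost 6·17·13 = 1326; cumulative 8598
Total: 8598 scalar multiplications.

8598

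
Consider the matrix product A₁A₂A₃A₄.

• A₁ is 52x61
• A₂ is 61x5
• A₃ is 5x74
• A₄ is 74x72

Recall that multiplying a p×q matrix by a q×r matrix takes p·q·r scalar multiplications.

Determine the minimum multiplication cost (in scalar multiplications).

Adjacent pairs: A₁A₂ = 52·61·5 = 15860; A₂A₃ = 61·5·74 = 22570; A₃A₄ = 5·74·72 = 26640.
Length 3: A₁..A₃: k=1: 0+22570+52·61·74=257298; k=2: 15860+0+52·5·74=35100 → min 35100 | A₂..A₄: k=2: 0+26640+61·5·72=48600; k=3: 22570+0+61·74·72=347578 → min 48600.
Length 4: A₁..A₄: k=1: 0+48600+52·61·72=276984; k=2: 15860+26640+52·5·72=61220; k=3: 35100+0+52·74·72=312156 → min 61220.
Optimal order: ((A₁A₂)(A₃A₄)) with cost 61220.

61220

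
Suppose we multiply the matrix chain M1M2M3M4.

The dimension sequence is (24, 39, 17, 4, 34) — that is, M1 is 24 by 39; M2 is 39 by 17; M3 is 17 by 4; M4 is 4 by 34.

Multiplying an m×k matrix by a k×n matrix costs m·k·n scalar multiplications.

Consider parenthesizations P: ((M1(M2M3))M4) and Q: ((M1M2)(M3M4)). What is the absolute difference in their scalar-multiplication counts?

Order P = ((M1(M2M3))M4): (M2M3): 39×17 by 17×4 → 39×4, cost 39·17·4 = 2652; (M1(M2M3)): 24×39 by 39×4 → 24×4, cost 24·39·4 = 3744; cumulative 6396; ((M1(M2M3))M4): 24×4 by 4×34 → 24×34, cost 24·4·34 = 3264; cumulative 9660. Total 9660.
Order Q = ((M1M2)(M3M4)): (M1M2): 24×39 by 39×17 → 24×17, cost 24·39·17 = 15912; (M3M4): 17×4 by 4×34 → 17×34, cost 17·4·34 = 2312; ((M1M2)(M3M4)): 24×17 by 17×34 → 24×34, cost 24·17·34 = 13872; cumulative 32096. Total 32096.
Difference: |9660 − 32096| = 22436.

22436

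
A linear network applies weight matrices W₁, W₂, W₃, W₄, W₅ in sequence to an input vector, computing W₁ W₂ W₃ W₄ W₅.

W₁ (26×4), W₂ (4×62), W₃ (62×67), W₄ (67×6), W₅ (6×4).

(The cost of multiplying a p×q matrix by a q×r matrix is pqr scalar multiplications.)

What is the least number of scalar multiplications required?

Adjacent pairs: W₁W₂ = 26·4·62 = 6448; W₂W₃ = 4·62·67 = 16616; W₃W₄ = 62·67·6 = 24924; W₄W₅ = 67·6·4 = 1608.
Length 3: W₁..W₃: k=1: 0+16616+26·4·67=23584; k=2: 6448+0+26·62·67=114452 → min 23584 | W₂..W₄: k=2: 0+24924+4·62·6=26412; k=3: 16616+0+4·67·6=18224 → min 18224 | W₃..W₅: k=3: 0+1608+62·67·4=18224; k=4: 24924+0+62·6·4=26412 → min 18224.
Length 4: W₁..W₄: k=1: 0+18224+26·4·6=18848; k=2: 6448+24924+26·62·6=41044; k=3: 23584+0+26·67·6=34036 → min 18848 | W₂..W₅: k=2: 0+18224+4·62·4=19216; k=3: 16616+1608+4·67·4=19296; k=4: 18224+0+4·6·4=18320 → min 18320.
Length 5: W₁..W₅: k=1: 0+18320+26·4·4=18736; k=2: 6448+18224+26·62·4=31120; k=3: 23584+1608+26·67·4=32160; k=4: 18848+0+26·6·4=19472 → min 18736.
Optimal order: (W₁ (((W₂ W₃) W₄) W₅)) with cost 18736.

18736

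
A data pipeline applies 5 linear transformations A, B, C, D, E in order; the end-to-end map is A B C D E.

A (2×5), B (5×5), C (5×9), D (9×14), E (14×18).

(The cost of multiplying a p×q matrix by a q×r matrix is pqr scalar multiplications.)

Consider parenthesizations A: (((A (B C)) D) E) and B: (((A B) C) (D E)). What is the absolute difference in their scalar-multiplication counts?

Order A = (((A (B C)) D) E): (B C): 5×5 by 5×9 → 5×9, cost 5·5·9 = 225; (A (B C)): 2×5 by 5×9 → 2×9, cost 2·5·9 = 90; cumulative 315; ((A (B C)) D): 2×9 by 9×14 → 2×14, cost 2·9·14 = 252; cumulative 567; (((A (B C)) D) E): 2×14 by 14×18 → 2×18, cost 2·14·18 = 504; cumulative 1071. Total 1071.
Order B = (((A B) C) (D E)): (A B): 2×5 by 5×5 → 2×5, cost 2·5·5 = 50; ((A B) C): 2×5 by 5×9 → 2×9, cost 2·5·9 = 90; cumulative 140; (D E): 9×14 by 14×18 → 9×18, cost 9·14·18 = 2268; (((A B) C) (D E)): 2×9 by 9×18 → 2×18, cost 2·9·18 = 324; cumulative 2732. Total 2732.
Difference: |1071 − 2732| = 1661.

1661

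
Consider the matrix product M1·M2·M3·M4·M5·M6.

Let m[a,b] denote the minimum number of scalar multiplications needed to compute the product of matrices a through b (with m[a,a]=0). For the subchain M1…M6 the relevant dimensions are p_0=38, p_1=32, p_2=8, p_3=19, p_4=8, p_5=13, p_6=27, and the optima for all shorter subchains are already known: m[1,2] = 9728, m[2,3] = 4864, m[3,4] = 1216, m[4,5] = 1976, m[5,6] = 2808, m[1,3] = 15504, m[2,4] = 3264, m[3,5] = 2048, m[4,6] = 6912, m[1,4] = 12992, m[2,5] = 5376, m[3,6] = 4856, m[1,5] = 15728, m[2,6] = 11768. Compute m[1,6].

22792

m[1,6] = min over k∈[1,5] of m[1,k]+m[k+1,6]+p_{0}·p_k·p_{6}.
k=1: 0 + 11768 + 38·32·27 = 44600; k=2: 9728 + 4856 + 38·8·27 = 22792; k=3: 15504 + 6912 + 38·19·27 = 41910; k=4: 12992 + 2808 + 38·8·27 = 24008; k=5: 15728 + 0 + 38·13·27 = 29066.
Minimum: 22792 at k=2.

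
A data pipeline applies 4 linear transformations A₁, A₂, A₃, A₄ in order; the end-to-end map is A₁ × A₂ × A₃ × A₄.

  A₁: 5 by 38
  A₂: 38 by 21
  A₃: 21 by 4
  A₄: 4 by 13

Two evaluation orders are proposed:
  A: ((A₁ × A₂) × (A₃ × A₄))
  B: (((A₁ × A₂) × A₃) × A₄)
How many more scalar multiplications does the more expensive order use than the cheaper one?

1777

Order A = ((A₁ × A₂) × (A₃ × A₄)): (A₁ × A₂): 5×38 by 38×21 → 5×21, cost 5·38·21 = 3990; (A₃ × A₄): 21×4 by 4×13 → 21×13, cost 21·4·13 = 1092; ((A₁ × A₂) × (A₃ × A₄)): 5×21 by 21×13 → 5×13, cost 5·21·13 = 1365; cumulative 6447. Total 6447.
Order B = (((A₁ × A₂) × A₃) × A₄): (A₁ × A₂): 5×38 by 38×21 → 5×21, cost 5·38·21 = 3990; ((A₁ × A₂) × A₃): 5×21 by 21×4 → 5×4, cost 5·21·4 = 420; cumulative 4410; (((A₁ × A₂) × A₃) × A₄): 5×4 by 4×13 → 5×13, cost 5·4·13 = 260; cumulative 4670. Total 4670.
Difference: |6447 − 4670| = 1777.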